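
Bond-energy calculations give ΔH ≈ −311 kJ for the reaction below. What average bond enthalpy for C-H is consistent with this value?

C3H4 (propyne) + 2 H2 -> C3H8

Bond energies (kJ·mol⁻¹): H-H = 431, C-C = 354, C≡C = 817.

D(C-H) ≈ 409 kJ/mol

Let D be the C-H bond energy.
Σ(broken) = 1×817 + 1×354 + 4×D + 2×431 = 2033 + 4D
Σ(formed) = 2×354 + 8×D = 708 + 8D
ΔH = Σ(broken) − Σ(formed) = (2033 + 4D) − (708 + 8D) = +1325 − 4D
Setting this equal to −311 kJ gives 4D = 1636, so D = 409 kJ/mol.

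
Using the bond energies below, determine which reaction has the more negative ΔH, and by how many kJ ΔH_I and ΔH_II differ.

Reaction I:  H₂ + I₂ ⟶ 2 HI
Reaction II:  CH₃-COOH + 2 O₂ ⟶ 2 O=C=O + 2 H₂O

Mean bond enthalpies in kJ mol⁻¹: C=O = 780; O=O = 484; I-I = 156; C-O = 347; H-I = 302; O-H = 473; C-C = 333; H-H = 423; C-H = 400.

Reaction I:
  Bonds broken (reactants):
    H-H: 1 × 423 = 423
    I-I: 1 × 156 = 156
    Σ(broken) = 579 kJ
  Bonds formed (products):
    H-I: 2 × 302 = 604
    Σ(formed) = 604 kJ
  ΔH_I = 579 − 604 = −25 kJ
Reaction II:
  Bonds broken (reactants):
    C-C: 1 × 333 = 333
    C-H: 3 × 400 = 1200
    C-O: 1 × 347 = 347
    C=O: 1 × 780 = 780
    O-H: 1 × 473 = 473
    O=O: 2 × 484 = 968
    Σ(broken) = 4101 kJ
  Bonds formed (products):
    C=O: 4 × 780 = 3120
    O-H: 4 × 473 = 1892
    Σ(formed) = 5012 kJ
  ΔH_II = 4101 − 5012 = −911 kJ
ΔH_I − ΔH_II = +886 kJ, so reaction II has the more negative ΔH; |ΔH_I − ΔH_II| = 886 kJ.

Reaction II, by 886 kJ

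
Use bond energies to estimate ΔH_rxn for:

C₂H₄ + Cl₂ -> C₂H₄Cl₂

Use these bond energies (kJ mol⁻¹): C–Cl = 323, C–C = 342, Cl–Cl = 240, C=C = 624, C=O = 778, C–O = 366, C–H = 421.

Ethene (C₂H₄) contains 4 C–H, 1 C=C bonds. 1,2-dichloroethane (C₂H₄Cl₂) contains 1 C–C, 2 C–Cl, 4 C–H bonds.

ΔH ≈ −124 kJ

Bonds broken (reactants):
  C–H: 4 × 421 = 1684
  C=C: 1 × 624 = 624
  Cl–Cl: 1 × 240 = 240
  Σ(broken) = 2548 kJ
Bonds formed (products):
  C–C: 1 × 342 = 342
  C–Cl: 2 × 323 = 646
  C–H: 4 × 421 = 1684
  Σ(formed) = 2672 kJ
ΔH = Σ(broken) − Σ(formed) = 2548 − 2672 = −124 kJ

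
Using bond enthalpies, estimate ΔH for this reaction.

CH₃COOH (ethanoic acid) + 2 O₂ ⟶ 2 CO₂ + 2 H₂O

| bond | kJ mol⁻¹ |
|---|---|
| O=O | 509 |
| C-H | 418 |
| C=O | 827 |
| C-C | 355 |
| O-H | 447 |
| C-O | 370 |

Bonds broken (reactants):
  C-C: 1 × 355 = 355
  C-H: 3 × 418 = 1254
  C-O: 1 × 370 = 370
  C=O: 1 × 827 = 827
  O-H: 1 × 447 = 447
  O=O: 2 × 509 = 1018
  Σ(broken) = 4271 kJ
Bonds formed (products):
  C=O: 4 × 827 = 3308
  O-H: 4 × 447 = 1788
  Σ(formed) = 5096 kJ
ΔH = Σ(broken) − Σ(formed) = 4271 − 5096 = −825 kJ

ΔH ≈ −825 kJ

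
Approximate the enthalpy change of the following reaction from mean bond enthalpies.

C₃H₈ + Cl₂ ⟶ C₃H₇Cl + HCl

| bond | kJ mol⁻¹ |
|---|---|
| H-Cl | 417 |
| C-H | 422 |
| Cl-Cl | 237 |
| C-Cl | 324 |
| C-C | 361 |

Bonds broken (reactants):
  C-C: 2 × 361 = 722
  C-H: 8 × 422 = 3376
  Cl-Cl: 1 × 237 = 237
  Σ(broken) = 4335 kJ
Bonds formed (products):
  C-C: 2 × 361 = 722
  C-Cl: 1 × 324 = 324
  C-H: 7 × 422 = 2954
  H-Cl: 1 × 417 = 417
  Σ(formed) = 4417 kJ
ΔH = Σ(broken) − Σ(formed) = 4335 − 4417 = −82 kJ

ΔH ≈ −82 kJ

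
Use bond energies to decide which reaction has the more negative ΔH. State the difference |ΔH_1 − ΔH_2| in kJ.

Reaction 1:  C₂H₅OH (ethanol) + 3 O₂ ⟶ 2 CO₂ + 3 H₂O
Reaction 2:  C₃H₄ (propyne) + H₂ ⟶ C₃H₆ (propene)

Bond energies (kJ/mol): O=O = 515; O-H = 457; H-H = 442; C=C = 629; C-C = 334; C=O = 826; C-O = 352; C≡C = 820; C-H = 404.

Reaction 1, by 1163 kJ

Reaction 1:
  Bonds broken (reactants):
    C-C: 1 × 334 = 334
    C-H: 5 × 404 = 2020
    C-O: 1 × 352 = 352
    O-H: 1 × 457 = 457
    O=O: 3 × 515 = 1545
    Σ(broken) = 4708 kJ
  Bonds formed (products):
    C=O: 4 × 826 = 3304
    O-H: 6 × 457 = 2742
    Σ(formed) = 6046 kJ
  ΔH_1 = 4708 − 6046 = −1338 kJ
Reaction 2:
  Bonds broken (reactants):
    C≡C: 1 × 820 = 820
    C-C: 1 × 334 = 334
    C-H: 4 × 404 = 1616
    H-H: 1 × 442 = 442
    Σ(broken) = 3212 kJ
  Bonds formed (products):
    C-C: 1 × 334 = 334
    C-H: 6 × 404 = 2424
    C=C: 1 × 629 = 629
    Σ(formed) = 3387 kJ
  ΔH_2 = 3212 − 3387 = −175 kJ
ΔH_1 − ΔH_2 = −1163 kJ, so reaction 1 has the more negative ΔH; |ΔH_1 − ΔH_2| = 1163 kJ.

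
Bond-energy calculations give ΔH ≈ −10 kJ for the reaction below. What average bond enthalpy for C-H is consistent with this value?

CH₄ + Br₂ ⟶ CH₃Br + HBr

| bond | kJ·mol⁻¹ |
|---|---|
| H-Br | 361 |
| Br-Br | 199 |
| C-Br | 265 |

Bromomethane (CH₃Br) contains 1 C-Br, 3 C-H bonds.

D(C-H) ≈ 417 kJ/mol

Let D be the C-H bond energy.
Σ(broken) = 1×199 + 4×D = 199 + 4D
Σ(formed) = 1×265 + 3×D + 1×361 = 626 + 3D
ΔH = Σ(broken) − Σ(formed) = (199 + 4D) − (626 + 3D) = −427 + D
Setting this equal to −10 kJ gives D = 417 kJ/mol.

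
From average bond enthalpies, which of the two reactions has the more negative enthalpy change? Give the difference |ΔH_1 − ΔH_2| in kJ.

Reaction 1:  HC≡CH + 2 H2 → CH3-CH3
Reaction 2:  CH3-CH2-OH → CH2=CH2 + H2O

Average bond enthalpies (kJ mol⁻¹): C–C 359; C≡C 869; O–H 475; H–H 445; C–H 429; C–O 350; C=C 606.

Reaction 1, by 373 kJ

Reaction 1:
  Bonds broken (reactants):
    C≡C: 1 × 869 = 869
    C–H: 2 × 429 = 858
    H–H: 2 × 445 = 890
    Σ(broken) = 2617 kJ
  Bonds formed (products):
    C–C: 1 × 359 = 359
    C–H: 6 × 429 = 2574
    Σ(formed) = 2933 kJ
  ΔH_1 = 2617 − 2933 = −316 kJ
Reaction 2:
  Bonds broken (reactants):
    C–C: 1 × 359 = 359
    C–H: 5 × 429 = 2145
    C–O: 1 × 350 = 350
    O–H: 1 × 475 = 475
    Σ(broken) = 3329 kJ
  Bonds formed (products):
    C–H: 4 × 429 = 1716
    C=C: 1 × 606 = 606
    O–H: 2 × 475 = 950
    Σ(formed) = 3272 kJ
  ΔH_2 = 3329 − 3272 = +57 kJ
ΔH_1 − ΔH_2 = −373 kJ, so reaction 1 has the more negative ΔH; |ΔH_1 − ΔH_2| = 373 kJ.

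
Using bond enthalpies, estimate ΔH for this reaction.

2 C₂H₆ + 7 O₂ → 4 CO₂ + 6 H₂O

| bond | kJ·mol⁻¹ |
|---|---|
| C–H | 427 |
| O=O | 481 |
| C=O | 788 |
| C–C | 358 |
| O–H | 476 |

ΔH ≈ −2809 kJ

Bonds broken (reactants):
  C–C: 2 × 358 = 716
  C–H: 12 × 427 = 5124
  O=O: 7 × 481 = 3367
  Σ(broken) = 9207 kJ
Bonds formed (products):
  C=O: 8 × 788 = 6304
  O–H: 12 × 476 = 5712
  Σ(formed) = 12016 kJ
ΔH = Σ(broken) − Σ(formed) = 9207 − 12016 = −2809 kJ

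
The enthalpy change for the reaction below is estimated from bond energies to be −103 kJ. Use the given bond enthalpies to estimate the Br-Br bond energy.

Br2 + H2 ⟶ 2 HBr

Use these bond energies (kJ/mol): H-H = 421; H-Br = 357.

Let D be the Br-Br bond energy.
Σ(broken) = 1×D + 1×421 = 421 + D
Σ(formed) = 2×357 = 714
ΔH = Σ(broken) − Σ(formed) = (421 + D) − (714) = −293 + D
Setting this equal to −103 kJ gives D = 190 kJ/mol.

D(Br-Br) ≈ 190 kJ/mol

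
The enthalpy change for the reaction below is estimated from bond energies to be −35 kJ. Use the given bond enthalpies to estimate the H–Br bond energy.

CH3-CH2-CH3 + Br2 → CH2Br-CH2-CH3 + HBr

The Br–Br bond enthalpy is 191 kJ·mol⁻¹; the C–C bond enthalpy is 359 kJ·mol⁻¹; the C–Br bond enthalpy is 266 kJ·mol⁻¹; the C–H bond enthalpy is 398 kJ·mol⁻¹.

Let D be the H–Br bond energy.
Σ(broken) = 1×191 + 2×359 + 8×398 = 4093
Σ(formed) = 1×266 + 2×359 + 7×398 + 1×D = 3770 + D
ΔH = Σ(broken) − Σ(formed) = (4093) − (3770 + D) = +323 − D
Setting this equal to −35 kJ gives D = 358 kJ/mol.

D(H–Br) ≈ 358 kJ/mol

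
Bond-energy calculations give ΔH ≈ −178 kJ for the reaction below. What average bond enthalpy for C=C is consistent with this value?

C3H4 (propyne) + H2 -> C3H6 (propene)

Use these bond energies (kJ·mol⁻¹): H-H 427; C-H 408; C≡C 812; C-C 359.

Let D be the C=C bond energy.
Σ(broken) = 1×812 + 1×359 + 4×408 + 1×427 = 3230
Σ(formed) = 1×359 + 6×408 + 1×D = 2807 + D
ΔH = Σ(broken) − Σ(formed) = (3230) − (2807 + D) = +423 − D
Setting this equal to −178 kJ gives D = 601 kJ/mol.

D(C=C) ≈ 601 kJ/mol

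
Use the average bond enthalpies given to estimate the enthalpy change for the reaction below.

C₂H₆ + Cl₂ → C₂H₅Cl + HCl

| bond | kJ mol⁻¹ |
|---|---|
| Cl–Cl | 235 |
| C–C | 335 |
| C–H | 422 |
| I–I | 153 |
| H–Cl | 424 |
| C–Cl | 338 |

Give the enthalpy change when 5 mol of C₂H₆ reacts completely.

Bonds broken (reactants):
  C–C: 1 × 335 = 335
  C–H: 6 × 422 = 2532
  Cl–Cl: 1 × 235 = 235
  Σ(broken) = 3102 kJ
Bonds formed (products):
  C–C: 1 × 335 = 335
  C–Cl: 1 × 338 = 338
  C–H: 5 × 422 = 2110
  H–Cl: 1 × 424 = 424
  Σ(formed) = 3207 kJ
ΔH = Σ(broken) − Σ(formed) = 3102 − 3207 = −105 kJ
For 5× the reaction as written: 5 × (−105) = −525 kJ

ΔH = −525 kJ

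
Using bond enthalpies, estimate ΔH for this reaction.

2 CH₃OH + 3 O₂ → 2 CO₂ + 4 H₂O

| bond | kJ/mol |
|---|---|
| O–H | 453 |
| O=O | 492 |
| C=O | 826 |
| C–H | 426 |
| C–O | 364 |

Bonds broken (reactants):
  C–H: 6 × 426 = 2556
  C–O: 2 × 364 = 728
  O–H: 2 × 453 = 906
  O=O: 3 × 492 = 1476
  Σ(broken) = 5666 kJ
Bonds formed (products):
  C=O: 4 × 826 = 3304
  O–H: 8 × 453 = 3624
  Σ(formed) = 6928 kJ
ΔH = Σ(broken) − Σ(formed) = 5666 − 6928 = −1262 kJ

ΔH ≈ −1262 kJ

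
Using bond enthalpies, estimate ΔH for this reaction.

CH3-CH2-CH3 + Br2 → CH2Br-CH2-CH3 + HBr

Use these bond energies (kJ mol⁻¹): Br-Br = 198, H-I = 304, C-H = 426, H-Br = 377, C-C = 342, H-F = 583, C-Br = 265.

ΔH ≈ −18 kJ

Bonds broken (reactants):
  Br-Br: 1 × 198 = 198
  C-C: 2 × 342 = 684
  C-H: 8 × 426 = 3408
  Σ(broken) = 4290 kJ
Bonds formed (products):
  C-Br: 1 × 265 = 265
  C-C: 2 × 342 = 684
  C-H: 7 × 426 = 2982
  H-Br: 1 × 377 = 377
  Σ(formed) = 4308 kJ
ΔH = Σ(broken) − Σ(formed) = 4290 − 4308 = −18 kJ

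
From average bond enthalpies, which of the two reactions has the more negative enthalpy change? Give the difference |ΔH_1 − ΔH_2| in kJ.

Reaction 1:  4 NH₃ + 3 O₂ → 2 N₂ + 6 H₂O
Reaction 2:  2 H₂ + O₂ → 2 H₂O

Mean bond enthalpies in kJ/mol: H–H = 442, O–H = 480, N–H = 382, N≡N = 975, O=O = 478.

Reaction 1:
  Bonds broken (reactants):
    N–H: 12 × 382 = 4584
    O=O: 3 × 478 = 1434
    Σ(broken) = 6018 kJ
  Bonds formed (products):
    N≡N: 2 × 975 = 1950
    O–H: 12 × 480 = 5760
    Σ(formed) = 7710 kJ
  ΔH_1 = 6018 − 7710 = −1692 kJ
Reaction 2:
  Bonds broken (reactants):
    H–H: 2 × 442 = 884
    O=O: 1 × 478 = 478
    Σ(broken) = 1362 kJ
  Bonds formed (products):
    O–H: 4 × 480 = 1920
    Σ(formed) = 1920 kJ
  ΔH_2 = 1362 − 1920 = −558 kJ
ΔH_1 − ΔH_2 = −1134 kJ, so reaction 1 has the more negative ΔH; |ΔH_1 − ΔH_2| = 1134 kJ.

Reaction 1, by 1134 kJ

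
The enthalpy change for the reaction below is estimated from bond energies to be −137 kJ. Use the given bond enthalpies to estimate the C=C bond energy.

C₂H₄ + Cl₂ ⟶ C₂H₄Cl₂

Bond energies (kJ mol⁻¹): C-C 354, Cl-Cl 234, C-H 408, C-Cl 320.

Let D be the C=C bond energy.
Σ(broken) = 4×408 + 1×D + 1×234 = 1866 + D
Σ(formed) = 1×354 + 2×320 + 4×408 = 2626
ΔH = Σ(broken) − Σ(formed) = (1866 + D) − (2626) = −760 + D
Setting this equal to −137 kJ gives D = 623 kJ/mol.

D(C=C) ≈ 623 kJ/mol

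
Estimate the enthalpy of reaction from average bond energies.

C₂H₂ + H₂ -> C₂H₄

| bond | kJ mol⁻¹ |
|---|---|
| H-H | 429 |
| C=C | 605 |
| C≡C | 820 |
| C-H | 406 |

Bonds broken (reactants):
  C≡C: 1 × 820 = 820
  C-H: 2 × 406 = 812
  H-H: 1 × 429 = 429
  Σ(broken) = 2061 kJ
Bonds formed (products):
  C-H: 4 × 406 = 1624
  C=C: 1 × 605 = 605
  Σ(formed) = 2229 kJ
ΔH = Σ(broken) − Σ(formed) = 2061 − 2229 = −168 kJ

ΔH ≈ −168 kJ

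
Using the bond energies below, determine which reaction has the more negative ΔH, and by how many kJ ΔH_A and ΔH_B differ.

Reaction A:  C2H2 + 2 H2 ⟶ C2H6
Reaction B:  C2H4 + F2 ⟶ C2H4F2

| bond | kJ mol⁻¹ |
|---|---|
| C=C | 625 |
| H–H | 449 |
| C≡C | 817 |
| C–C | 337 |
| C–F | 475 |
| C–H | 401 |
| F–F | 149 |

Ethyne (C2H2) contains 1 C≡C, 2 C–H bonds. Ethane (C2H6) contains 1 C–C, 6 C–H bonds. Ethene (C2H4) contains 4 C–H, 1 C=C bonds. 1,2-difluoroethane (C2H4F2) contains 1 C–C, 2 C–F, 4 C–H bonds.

Reaction A:
  Bonds broken (reactants):
    C≡C: 1 × 817 = 817
    C–H: 2 × 401 = 802
    H–H: 2 × 449 = 898
    Σ(broken) = 2517 kJ
  Bonds formed (products):
    C–C: 1 × 337 = 337
    C–H: 6 × 401 = 2406
    Σ(formed) = 2743 kJ
  ΔH_A = 2517 − 2743 = −226 kJ
Reaction B:
  Bonds broken (reactants):
    C–H: 4 × 401 = 1604
    C=C: 1 × 625 = 625
    F–F: 1 × 149 = 149
    Σ(broken) = 2378 kJ
  Bonds formed (products):
    C–C: 1 × 337 = 337
    C–F: 2 × 475 = 950
    C–H: 4 × 401 = 1604
    Σ(formed) = 2891 kJ
  ΔH_B = 2378 − 2891 = −513 kJ
ΔH_A − ΔH_B = +287 kJ, so reaction B has the more negative ΔH; |ΔH_A − ΔH_B| = 287 kJ.

Reaction B, by 287 kJ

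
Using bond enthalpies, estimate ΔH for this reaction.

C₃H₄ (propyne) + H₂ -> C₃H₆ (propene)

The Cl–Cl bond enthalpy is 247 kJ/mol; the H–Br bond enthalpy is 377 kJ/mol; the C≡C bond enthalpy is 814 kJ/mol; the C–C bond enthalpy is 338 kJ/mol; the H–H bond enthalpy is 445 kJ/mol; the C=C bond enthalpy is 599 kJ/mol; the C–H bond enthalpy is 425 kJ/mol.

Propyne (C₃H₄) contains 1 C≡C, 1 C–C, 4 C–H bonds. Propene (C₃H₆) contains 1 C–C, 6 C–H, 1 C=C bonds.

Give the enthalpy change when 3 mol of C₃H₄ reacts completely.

ΔH = −570 kJ

Bonds broken (reactants):
  C≡C: 1 × 814 = 814
  C–C: 1 × 338 = 338
  C–H: 4 × 425 = 1700
  H–H: 1 × 445 = 445
  Σ(broken) = 3297 kJ
Bonds formed (products):
  C–C: 1 × 338 = 338
  C–H: 6 × 425 = 2550
  C=C: 1 × 599 = 599
  Σ(formed) = 3487 kJ
ΔH = Σ(broken) − Σ(formed) = 3297 − 3487 = −190 kJ
For 3× the reaction as written: 3 × (−190) = −570 kJ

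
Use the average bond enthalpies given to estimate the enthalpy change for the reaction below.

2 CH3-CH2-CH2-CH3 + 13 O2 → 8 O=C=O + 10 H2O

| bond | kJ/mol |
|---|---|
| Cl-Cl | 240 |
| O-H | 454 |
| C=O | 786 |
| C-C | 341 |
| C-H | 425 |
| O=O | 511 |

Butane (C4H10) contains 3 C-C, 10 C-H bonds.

ΔH ≈ −4467 kJ

Bonds broken (reactants):
  C-C: 6 × 341 = 2046
  C-H: 20 × 425 = 8500
  O=O: 13 × 511 = 6643
  Σ(broken) = 17189 kJ
Bonds formed (products):
  C=O: 16 × 786 = 12576
  O-H: 20 × 454 = 9080
  Σ(formed) = 21656 kJ
ΔH = Σ(broken) − Σ(formed) = 17189 − 21656 = −4467 kJ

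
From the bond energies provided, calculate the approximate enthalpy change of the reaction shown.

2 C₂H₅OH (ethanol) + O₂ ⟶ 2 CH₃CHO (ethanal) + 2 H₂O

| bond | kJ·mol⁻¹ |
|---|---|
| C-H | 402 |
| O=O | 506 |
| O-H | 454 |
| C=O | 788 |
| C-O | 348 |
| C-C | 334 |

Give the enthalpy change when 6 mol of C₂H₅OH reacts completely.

ΔH = −1434 kJ

Bonds broken (reactants):
  C-C: 2 × 334 = 668
  C-H: 10 × 402 = 4020
  C-O: 2 × 348 = 696
  O-H: 2 × 454 = 908
  O=O: 1 × 506 = 506
  Σ(broken) = 6798 kJ
Bonds formed (products):
  C-C: 2 × 334 = 668
  C-H: 8 × 402 = 3216
  C=O: 2 × 788 = 1576
  O-H: 4 × 454 = 1816
  Σ(formed) = 7276 kJ
ΔH = Σ(broken) − Σ(formed) = 6798 − 7276 = −478 kJ
For 3× the reaction as written: 3 × (−478) = −1434 kJ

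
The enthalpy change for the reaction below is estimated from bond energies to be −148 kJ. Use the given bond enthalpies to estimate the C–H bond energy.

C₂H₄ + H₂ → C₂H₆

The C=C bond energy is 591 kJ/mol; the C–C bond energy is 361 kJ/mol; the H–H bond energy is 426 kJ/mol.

Let D be the C–H bond energy.
Σ(broken) = 4×D + 1×591 + 1×426 = 1017 + 4D
Σ(formed) = 1×361 + 6×D = 361 + 6D
ΔH = Σ(broken) − Σ(formed) = (1017 + 4D) − (361 + 6D) = +656 − 2D
Setting this equal to −148 kJ gives 2D = 804, so D = 402 kJ/mol.

D(C–H) ≈ 402 kJ/mol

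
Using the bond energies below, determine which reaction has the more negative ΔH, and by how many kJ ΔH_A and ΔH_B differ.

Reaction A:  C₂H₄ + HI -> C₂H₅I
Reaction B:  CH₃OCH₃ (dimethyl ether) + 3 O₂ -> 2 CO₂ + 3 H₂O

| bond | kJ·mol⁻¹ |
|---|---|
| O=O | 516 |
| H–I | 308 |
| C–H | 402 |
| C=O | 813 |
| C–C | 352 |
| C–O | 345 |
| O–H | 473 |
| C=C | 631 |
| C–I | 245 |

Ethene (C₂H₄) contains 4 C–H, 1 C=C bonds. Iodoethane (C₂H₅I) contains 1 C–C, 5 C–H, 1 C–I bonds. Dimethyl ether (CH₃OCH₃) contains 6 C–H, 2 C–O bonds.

Reaction A:
  Bonds broken (reactants):
    C–H: 4 × 402 = 1608
    C=C: 1 × 631 = 631
    H–I: 1 × 308 = 308
    Σ(broken) = 2547 kJ
  Bonds formed (products):
    C–C: 1 × 352 = 352
    C–H: 5 × 402 = 2010
    C–I: 1 × 245 = 245
    Σ(formed) = 2607 kJ
  ΔH_A = 2547 − 2607 = −60 kJ
Reaction B:
  Bonds broken (reactants):
    C–H: 6 × 402 = 2412
    C–O: 2 × 345 = 690
    O=O: 3 × 516 = 1548
    Σ(broken) = 4650 kJ
  Bonds formed (products):
    C=O: 4 × 813 = 3252
    O–H: 6 × 473 = 2838
    Σ(formed) = 6090 kJ
  ΔH_B = 4650 − 6090 = −1440 kJ
ΔH_A − ΔH_B = +1380 kJ, so reaction B has the more negative ΔH; |ΔH_A − ΔH_B| = 1380 kJ.

Reaction B, by 1380 kJ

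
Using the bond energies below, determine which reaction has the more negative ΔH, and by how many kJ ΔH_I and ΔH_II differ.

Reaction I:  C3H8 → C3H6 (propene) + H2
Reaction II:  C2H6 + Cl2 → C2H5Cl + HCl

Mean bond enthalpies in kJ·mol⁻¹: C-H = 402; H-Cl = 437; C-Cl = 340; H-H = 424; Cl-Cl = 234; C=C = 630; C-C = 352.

Reaction I:
  Bonds broken (reactants):
    C-C: 2 × 352 = 704
    C-H: 8 × 402 = 3216
    Σ(broken) = 3920 kJ
  Bonds formed (products):
    C-C: 1 × 352 = 352
    C-H: 6 × 402 = 2412
    C=C: 1 × 630 = 630
    H-H: 1 × 424 = 424
    Σ(formed) = 3818 kJ
  ΔH_I = 3920 − 3818 = +102 kJ
Reaction II:
  Bonds broken (reactants):
    C-C: 1 × 352 = 352
    C-H: 6 × 402 = 2412
    Cl-Cl: 1 × 234 = 234
    Σ(broken) = 2998 kJ
  Bonds formed (products):
    C-C: 1 × 352 = 352
    C-Cl: 1 × 340 = 340
    C-H: 5 × 402 = 2010
    H-Cl: 1 × 437 = 437
    Σ(formed) = 3139 kJ
  ΔH_II = 2998 − 3139 = −141 kJ
ΔH_I − ΔH_II = +243 kJ, so reaction II has the more negative ΔH; |ΔH_I − ΔH_II| = 243 kJ.

Reaction II, by 243 kJ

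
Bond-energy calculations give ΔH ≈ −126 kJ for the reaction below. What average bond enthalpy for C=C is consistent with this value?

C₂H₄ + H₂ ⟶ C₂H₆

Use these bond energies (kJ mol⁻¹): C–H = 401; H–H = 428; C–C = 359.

Let D be the C=C bond energy.
Σ(broken) = 4×401 + 1×D + 1×428 = 2032 + D
Σ(formed) = 1×359 + 6×401 = 2765
ΔH = Σ(broken) − Σ(formed) = (2032 + D) − (2765) = −733 + D
Setting this equal to −126 kJ gives D = 607 kJ/mol.

D(C=C) ≈ 607 kJ/mol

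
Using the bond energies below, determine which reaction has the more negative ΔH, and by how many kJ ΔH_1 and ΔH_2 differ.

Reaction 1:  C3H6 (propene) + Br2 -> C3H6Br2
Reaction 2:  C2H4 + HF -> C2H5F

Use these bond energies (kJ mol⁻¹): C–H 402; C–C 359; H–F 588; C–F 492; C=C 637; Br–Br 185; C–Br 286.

Reaction 1, by 81 kJ

Reaction 1:
  Bonds broken (reactants):
    Br–Br: 1 × 185 = 185
    C–C: 1 × 359 = 359
    C–H: 6 × 402 = 2412
    C=C: 1 × 637 = 637
    Σ(broken) = 3593 kJ
  Bonds formed (products):
    C–Br: 2 × 286 = 572
    C–C: 2 × 359 = 718
    C–H: 6 × 402 = 2412
    Σ(formed) = 3702 kJ
  ΔH_1 = 3593 − 3702 = −109 kJ
Reaction 2:
  Bonds broken (reactants):
    C–H: 4 × 402 = 1608
    C=C: 1 × 637 = 637
    H–F: 1 × 588 = 588
    Σ(broken) = 2833 kJ
  Bonds formed (products):
    C–C: 1 × 359 = 359
    C–F: 1 × 492 = 492
    C–H: 5 × 402 = 2010
    Σ(formed) = 2861 kJ
  ΔH_2 = 2833 − 2861 = −28 kJ
ΔH_1 − ΔH_2 = −81 kJ, so reaction 1 has the more negative ΔH; |ΔH_1 − ΔH_2| = 81 kJ.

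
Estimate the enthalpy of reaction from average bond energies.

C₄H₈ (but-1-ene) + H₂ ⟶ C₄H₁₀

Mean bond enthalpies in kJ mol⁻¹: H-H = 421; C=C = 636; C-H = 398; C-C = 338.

ΔH ≈ −77 kJ

Bonds broken (reactants):
  C-C: 2 × 338 = 676
  C-H: 8 × 398 = 3184
  C=C: 1 × 636 = 636
  H-H: 1 × 421 = 421
  Σ(broken) = 4917 kJ
Bonds formed (products):
  C-C: 3 × 338 = 1014
  C-H: 10 × 398 = 3980
  Σ(formed) = 4994 kJ
ΔH = Σ(broken) − Σ(formed) = 4917 − 4994 = −77 kJ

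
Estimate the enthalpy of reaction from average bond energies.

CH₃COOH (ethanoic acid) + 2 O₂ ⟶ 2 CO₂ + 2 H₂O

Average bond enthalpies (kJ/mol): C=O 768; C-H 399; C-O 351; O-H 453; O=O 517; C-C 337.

Bonds broken (reactants):
  C-C: 1 × 337 = 337
  C-H: 3 × 399 = 1197
  C-O: 1 × 351 = 351
  C=O: 1 × 768 = 768
  O-H: 1 × 453 = 453
  O=O: 2 × 517 = 1034
  Σ(broken) = 4140 kJ
Bonds formed (products):
  C=O: 4 × 768 = 3072
  O-H: 4 × 453 = 1812
  Σ(formed) = 4884 kJ
ΔH = Σ(broken) − Σ(formed) = 4140 − 4884 = −744 kJ

ΔH ≈ −744 kJ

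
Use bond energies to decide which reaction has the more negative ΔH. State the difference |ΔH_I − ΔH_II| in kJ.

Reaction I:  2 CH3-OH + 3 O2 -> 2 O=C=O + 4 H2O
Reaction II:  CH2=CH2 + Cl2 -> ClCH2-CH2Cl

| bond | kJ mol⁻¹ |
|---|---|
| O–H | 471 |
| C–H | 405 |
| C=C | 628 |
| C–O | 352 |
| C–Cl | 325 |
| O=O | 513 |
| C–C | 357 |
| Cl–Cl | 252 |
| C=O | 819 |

Reaction I, by 1302 kJ

Reaction I:
  Bonds broken (reactants):
    C–H: 6 × 405 = 2430
    C–O: 2 × 352 = 704
    O–H: 2 × 471 = 942
    O=O: 3 × 513 = 1539
    Σ(broken) = 5615 kJ
  Bonds formed (products):
    C=O: 4 × 819 = 3276
    O–H: 8 × 471 = 3768
    Σ(formed) = 7044 kJ
  ΔH_I = 5615 − 7044 = −1429 kJ
Reaction II:
  Bonds broken (reactants):
    C–H: 4 × 405 = 1620
    C=C: 1 × 628 = 628
    Cl–Cl: 1 × 252 = 252
    Σ(broken) = 2500 kJ
  Bonds formed (products):
    C–C: 1 × 357 = 357
    C–Cl: 2 × 325 = 650
    C–H: 4 × 405 = 1620
    Σ(formed) = 2627 kJ
  ΔH_II = 2500 − 2627 = −127 kJ
ΔH_I − ΔH_II = −1302 kJ, so reaction I has the more negative ΔH; |ΔH_I − ΔH_II| = 1302 kJ.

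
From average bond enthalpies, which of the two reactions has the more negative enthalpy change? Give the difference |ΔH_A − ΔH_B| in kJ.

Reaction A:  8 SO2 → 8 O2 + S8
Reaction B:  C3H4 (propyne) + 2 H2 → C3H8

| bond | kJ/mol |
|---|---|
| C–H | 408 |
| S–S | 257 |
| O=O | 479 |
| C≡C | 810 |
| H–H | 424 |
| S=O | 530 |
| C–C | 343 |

Reaction B, by 2909 kJ

Reaction A:
  Bonds broken (reactants):
    S=O: 16 × 530 = 8480
    Σ(broken) = 8480 kJ
  Bonds formed (products):
    O=O: 8 × 479 = 3832
    S–S: 8 × 257 = 2056
    Σ(formed) = 5888 kJ
  ΔH_A = 8480 − 5888 = +2592 kJ
Reaction B:
  Bonds broken (reactants):
    C≡C: 1 × 810 = 810
    C–C: 1 × 343 = 343
    C–H: 4 × 408 = 1632
    H–H: 2 × 424 = 848
    Σ(broken) = 3633 kJ
  Bonds formed (products):
    C–C: 2 × 343 = 686
    C–H: 8 × 408 = 3264
    Σ(formed) = 3950 kJ
  ΔH_B = 3633 − 3950 = −317 kJ
ΔH_A − ΔH_B = +2909 kJ, so reaction B has the more negative ΔH; |ΔH_A − ΔH_B| = 2909 kJ.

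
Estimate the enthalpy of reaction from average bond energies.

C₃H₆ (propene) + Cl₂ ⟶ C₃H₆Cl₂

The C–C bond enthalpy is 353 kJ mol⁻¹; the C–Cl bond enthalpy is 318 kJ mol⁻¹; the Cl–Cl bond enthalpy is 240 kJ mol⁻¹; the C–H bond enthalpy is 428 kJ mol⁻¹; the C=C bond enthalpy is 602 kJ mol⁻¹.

ΔH ≈ −147 kJ

Bonds broken (reactants):
  C–C: 1 × 353 = 353
  C–H: 6 × 428 = 2568
  C=C: 1 × 602 = 602
  Cl–Cl: 1 × 240 = 240
  Σ(broken) = 3763 kJ
Bonds formed (products):
  C–C: 2 × 353 = 706
  C–Cl: 2 × 318 = 636
  C–H: 6 × 428 = 2568
  Σ(formed) = 3910 kJ
ΔH = Σ(broken) − Σ(formed) = 3763 − 3910 = −147 kJ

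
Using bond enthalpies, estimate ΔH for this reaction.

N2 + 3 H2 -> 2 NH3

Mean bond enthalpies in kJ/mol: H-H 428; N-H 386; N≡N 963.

Bonds broken (reactants):
  H-H: 3 × 428 = 1284
  N≡N: 1 × 963 = 963
  Σ(broken) = 2247 kJ
Bonds formed (products):
  N-H: 6 × 386 = 2316
  Σ(formed) = 2316 kJ
ΔH = Σ(broken) − Σ(formed) = 2247 − 2316 = −69 kJ

ΔH ≈ −69 kJ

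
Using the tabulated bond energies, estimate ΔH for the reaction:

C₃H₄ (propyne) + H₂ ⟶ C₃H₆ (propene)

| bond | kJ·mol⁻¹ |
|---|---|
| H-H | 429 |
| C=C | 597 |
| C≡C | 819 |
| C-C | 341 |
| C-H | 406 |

ΔH ≈ −161 kJ

Bonds broken (reactants):
  C≡C: 1 × 819 = 819
  C-C: 1 × 341 = 341
  C-H: 4 × 406 = 1624
  H-H: 1 × 429 = 429
  Σ(broken) = 3213 kJ
Bonds formed (products):
  C-C: 1 × 341 = 341
  C-H: 6 × 406 = 2436
  C=C: 1 × 597 = 597
  Σ(formed) = 3374 kJ
ΔH = Σ(broken) − Σ(formed) = 3213 − 3374 = −161 kJ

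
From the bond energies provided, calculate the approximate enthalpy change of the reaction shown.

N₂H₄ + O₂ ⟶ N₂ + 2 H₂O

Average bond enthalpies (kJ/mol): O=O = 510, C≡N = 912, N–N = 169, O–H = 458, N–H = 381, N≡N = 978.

Bonds broken (reactants):
  N–H: 4 × 381 = 1524
  N–N: 1 × 169 = 169
  O=O: 1 × 510 = 510
  Σ(broken) = 2203 kJ
Bonds formed (products):
  N≡N: 1 × 978 = 978
  O–H: 4 × 458 = 1832
  Σ(formed) = 2810 kJ
ΔH = Σ(broken) − Σ(formed) = 2203 − 2810 = −607 kJ

ΔH ≈ −607 kJ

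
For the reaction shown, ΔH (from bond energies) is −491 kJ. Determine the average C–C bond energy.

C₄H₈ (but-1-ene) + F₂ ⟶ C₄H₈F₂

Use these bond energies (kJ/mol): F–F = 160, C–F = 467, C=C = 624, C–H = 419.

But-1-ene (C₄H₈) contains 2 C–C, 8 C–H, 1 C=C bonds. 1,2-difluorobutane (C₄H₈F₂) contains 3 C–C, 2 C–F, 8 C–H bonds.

D(C–C) ≈ 341 kJ/mol

Let D be the C–C bond energy.
Σ(broken) = 2×D + 8×419 + 1×624 + 1×160 = 4136 + 2D
Σ(formed) = 3×D + 2×467 + 8×419 = 4286 + 3D
ΔH = Σ(broken) − Σ(formed) = (4136 + 2D) − (4286 + 3D) = −150 − D
Setting this equal to −491 kJ gives D = 341 kJ/mol.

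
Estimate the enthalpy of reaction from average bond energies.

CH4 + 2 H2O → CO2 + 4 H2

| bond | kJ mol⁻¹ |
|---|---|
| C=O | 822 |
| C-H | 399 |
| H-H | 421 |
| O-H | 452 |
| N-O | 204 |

Bonds broken (reactants):
  C-H: 4 × 399 = 1596
  O-H: 4 × 452 = 1808
  Σ(broken) = 3404 kJ
Bonds formed (products):
  C=O: 2 × 822 = 1644
  H-H: 4 × 421 = 1684
  Σ(formed) = 3328 kJ
ΔH = Σ(broken) − Σ(formed) = 3404 − 3328 = +76 kJ

ΔH ≈ +76 kJ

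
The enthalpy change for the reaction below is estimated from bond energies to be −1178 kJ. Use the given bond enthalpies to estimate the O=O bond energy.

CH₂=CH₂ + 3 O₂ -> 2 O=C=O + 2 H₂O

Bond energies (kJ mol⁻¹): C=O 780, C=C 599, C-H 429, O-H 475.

D(O=O) ≈ 509 kJ/mol

Let D be the O=O bond energy.
Σ(broken) = 4×429 + 1×599 + 3×D = 2315 + 3D
Σ(formed) = 4×780 + 4×475 = 5020
ΔH = Σ(broken) − Σ(formed) = (2315 + 3D) − (5020) = −2705 + 3D
Setting this equal to −1178 kJ gives 3D = 1527, so D = 509 kJ/mol.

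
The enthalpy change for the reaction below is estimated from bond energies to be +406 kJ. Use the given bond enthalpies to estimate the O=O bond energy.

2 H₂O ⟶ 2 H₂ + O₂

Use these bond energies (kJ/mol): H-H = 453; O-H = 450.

D(O=O) ≈ 488 kJ/mol

Let D be the O=O bond energy.
Σ(broken) = 4×450 = 1800
Σ(formed) = 2×453 + 1×D = 906 + D
ΔH = Σ(broken) − Σ(formed) = (1800) − (906 + D) = +894 − D
Setting this equal to +406 kJ gives D = 488 kJ/mol.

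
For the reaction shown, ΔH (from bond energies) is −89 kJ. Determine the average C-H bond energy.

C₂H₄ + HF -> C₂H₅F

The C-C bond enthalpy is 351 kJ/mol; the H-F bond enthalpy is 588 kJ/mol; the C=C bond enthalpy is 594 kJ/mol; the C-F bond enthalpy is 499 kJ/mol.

Let D be the C-H bond energy.
Σ(broken) = 4×D + 1×594 + 1×588 = 1182 + 4D
Σ(formed) = 1×351 + 1×499 + 5×D = 850 + 5D
ΔH = Σ(broken) − Σ(formed) = (1182 + 4D) − (850 + 5D) = +332 − D
Setting this equal to −89 kJ gives D = 421 kJ/mol.

D(C-H) ≈ 421 kJ/mol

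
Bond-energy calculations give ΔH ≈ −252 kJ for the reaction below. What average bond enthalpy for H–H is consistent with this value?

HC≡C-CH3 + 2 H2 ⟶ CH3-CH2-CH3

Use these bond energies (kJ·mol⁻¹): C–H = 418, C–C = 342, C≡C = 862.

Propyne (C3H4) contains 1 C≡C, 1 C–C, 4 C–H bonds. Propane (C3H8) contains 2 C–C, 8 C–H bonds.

D(H–H) ≈ 450 kJ/mol

Let D be the H–H bond energy.
Σ(broken) = 1×862 + 1×342 + 4×418 + 2×D = 2876 + 2D
Σ(formed) = 2×342 + 8×418 = 4028
ΔH = Σ(broken) − Σ(formed) = (2876 + 2D) − (4028) = −1152 + 2D
Setting this equal to −252 kJ gives 2D = 900, so D = 450 kJ/mol.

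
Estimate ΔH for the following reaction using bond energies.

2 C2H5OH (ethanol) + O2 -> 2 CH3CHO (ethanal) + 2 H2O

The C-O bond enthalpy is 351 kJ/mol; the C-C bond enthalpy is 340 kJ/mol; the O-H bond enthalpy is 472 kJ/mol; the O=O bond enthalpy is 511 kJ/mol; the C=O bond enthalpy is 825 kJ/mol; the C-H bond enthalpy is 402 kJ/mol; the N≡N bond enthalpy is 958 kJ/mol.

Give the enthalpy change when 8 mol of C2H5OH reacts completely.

ΔH = −2308 kJ

Bonds broken (reactants):
  C-C: 2 × 340 = 680
  C-H: 10 × 402 = 4020
  C-O: 2 × 351 = 702
  O-H: 2 × 472 = 944
  O=O: 1 × 511 = 511
  Σ(broken) = 6857 kJ
Bonds formed (products):
  C-C: 2 × 340 = 680
  C-H: 8 × 402 = 3216
  C=O: 2 × 825 = 1650
  O-H: 4 × 472 = 1888
  Σ(formed) = 7434 kJ
ΔH = Σ(broken) − Σ(formed) = 6857 − 7434 = −577 kJ
For 4× the reaction as written: 4 × (−577) = −2308 kJ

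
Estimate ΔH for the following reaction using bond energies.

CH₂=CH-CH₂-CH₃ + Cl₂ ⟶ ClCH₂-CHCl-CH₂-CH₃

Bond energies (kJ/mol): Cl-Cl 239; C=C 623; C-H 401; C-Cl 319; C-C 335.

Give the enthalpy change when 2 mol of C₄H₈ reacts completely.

Bonds broken (reactants):
  C-C: 2 × 335 = 670
  C-H: 8 × 401 = 3208
  C=C: 1 × 623 = 623
  Cl-Cl: 1 × 239 = 239
  Σ(broken) = 4740 kJ
Bonds formed (products):
  C-C: 3 × 335 = 1005
  C-Cl: 2 × 319 = 638
  C-H: 8 × 401 = 3208
  Σ(formed) = 4851 kJ
ΔH = Σ(broken) − Σ(formed) = 4740 − 4851 = −111 kJ
For 2× the reaction as written: 2 × (−111) = −222 kJ

ΔH = −222 kJ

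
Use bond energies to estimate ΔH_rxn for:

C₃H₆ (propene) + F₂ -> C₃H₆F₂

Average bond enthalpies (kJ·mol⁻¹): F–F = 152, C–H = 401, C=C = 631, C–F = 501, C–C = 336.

ΔH ≈ −555 kJ

Bonds broken (reactants):
  C–C: 1 × 336 = 336
  C–H: 6 × 401 = 2406
  C=C: 1 × 631 = 631
  F–F: 1 × 152 = 152
  Σ(broken) = 3525 kJ
Bonds formed (products):
  C–C: 2 × 336 = 672
  C–F: 2 × 501 = 1002
  C–H: 6 × 401 = 2406
  Σ(formed) = 4080 kJ
ΔH = Σ(broken) − Σ(formed) = 3525 − 4080 = −555 kJ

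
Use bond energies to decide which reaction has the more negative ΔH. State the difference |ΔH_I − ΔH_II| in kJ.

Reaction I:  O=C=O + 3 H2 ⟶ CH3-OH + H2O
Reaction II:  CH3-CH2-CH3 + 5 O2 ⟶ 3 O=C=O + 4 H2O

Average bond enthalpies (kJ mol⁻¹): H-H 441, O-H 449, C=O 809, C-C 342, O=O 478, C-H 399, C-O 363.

Reaction I:
  Bonds broken (reactants):
    C=O: 2 × 809 = 1618
    H-H: 3 × 441 = 1323
    Σ(broken) = 2941 kJ
  Bonds formed (products):
    C-H: 3 × 399 = 1197
    C-O: 1 × 363 = 363
    O-H: 3 × 449 = 1347
    Σ(formed) = 2907 kJ
  ΔH_I = 2941 − 2907 = +34 kJ
Reaction II:
  Bonds broken (reactants):
    C-C: 2 × 342 = 684
    C-H: 8 × 399 = 3192
    O=O: 5 × 478 = 2390
    Σ(broken) = 6266 kJ
  Bonds formed (products):
    C=O: 6 × 809 = 4854
    O-H: 8 × 449 = 3592
    Σ(formed) = 8446 kJ
  ΔH_II = 6266 − 8446 = −2180 kJ
ΔH_I − ΔH_II = +2214 kJ, so reaction II has the more negative ΔH; |ΔH_I − ΔH_II| = 2214 kJ.

Reaction II, by 2214 kJ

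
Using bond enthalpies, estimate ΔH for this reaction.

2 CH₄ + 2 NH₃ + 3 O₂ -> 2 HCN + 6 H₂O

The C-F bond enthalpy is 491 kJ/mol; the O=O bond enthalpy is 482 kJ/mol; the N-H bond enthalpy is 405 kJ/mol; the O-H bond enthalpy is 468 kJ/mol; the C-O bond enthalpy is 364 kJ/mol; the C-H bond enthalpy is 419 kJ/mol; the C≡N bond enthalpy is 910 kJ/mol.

ΔH ≈ −1046 kJ

Bonds broken (reactants):
  C-H: 8 × 419 = 3352
  N-H: 6 × 405 = 2430
  O=O: 3 × 482 = 1446
  Σ(broken) = 7228 kJ
Bonds formed (products):
  C≡N: 2 × 910 = 1820
  C-H: 2 × 419 = 838
  O-H: 12 × 468 = 5616
  Σ(formed) = 8274 kJ
ΔH = Σ(broken) − Σ(formed) = 7228 − 8274 = −1046 kJ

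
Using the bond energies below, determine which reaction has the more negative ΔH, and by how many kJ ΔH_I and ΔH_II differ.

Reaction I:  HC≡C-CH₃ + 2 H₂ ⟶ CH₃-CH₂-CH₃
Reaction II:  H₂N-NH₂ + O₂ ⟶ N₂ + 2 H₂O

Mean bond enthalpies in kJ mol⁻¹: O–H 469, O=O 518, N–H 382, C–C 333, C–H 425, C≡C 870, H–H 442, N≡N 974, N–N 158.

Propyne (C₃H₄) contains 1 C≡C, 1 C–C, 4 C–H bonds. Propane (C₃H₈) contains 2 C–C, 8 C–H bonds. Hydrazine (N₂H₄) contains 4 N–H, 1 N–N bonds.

Reaction II, by 367 kJ

Reaction I:
  Bonds broken (reactants):
    C≡C: 1 × 870 = 870
    C–C: 1 × 333 = 333
    C–H: 4 × 425 = 1700
    H–H: 2 × 442 = 884
    Σ(broken) = 3787 kJ
  Bonds formed (products):
    C–C: 2 × 333 = 666
    C–H: 8 × 425 = 3400
    Σ(formed) = 4066 kJ
  ΔH_I = 3787 − 4066 = −279 kJ
Reaction II:
  Bonds broken (reactants):
    N–H: 4 × 382 = 1528
    N–N: 1 × 158 = 158
    O=O: 1 × 518 = 518
    Σ(broken) = 2204 kJ
  Bonds formed (products):
    N≡N: 1 × 974 = 974
    O–H: 4 × 469 = 1876
    Σ(formed) = 2850 kJ
  ΔH_II = 2204 − 2850 = −646 kJ
ΔH_I − ΔH_II = +367 kJ, so reaction II has the more negative ΔH; |ΔH_I − ΔH_II| = 367 kJ.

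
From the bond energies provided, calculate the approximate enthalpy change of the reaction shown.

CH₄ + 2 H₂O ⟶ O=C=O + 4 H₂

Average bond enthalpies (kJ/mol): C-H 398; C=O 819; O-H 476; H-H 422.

Bonds broken (reactants):
  C-H: 4 × 398 = 1592
  O-H: 4 × 476 = 1904
  Σ(broken) = 3496 kJ
Bonds formed (products):
  C=O: 2 × 819 = 1638
  H-H: 4 × 422 = 1688
  Σ(formed) = 3326 kJ
ΔH = Σ(broken) − Σ(formed) = 3496 − 3326 = +170 kJ

ΔH ≈ +170 kJ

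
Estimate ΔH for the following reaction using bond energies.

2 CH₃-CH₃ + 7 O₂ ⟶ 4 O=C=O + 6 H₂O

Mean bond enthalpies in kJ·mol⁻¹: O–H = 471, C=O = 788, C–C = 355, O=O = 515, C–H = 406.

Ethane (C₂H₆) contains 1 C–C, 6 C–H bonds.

ΔH ≈ −2769 kJ

Bonds broken (reactants):
  C–C: 2 × 355 = 710
  C–H: 12 × 406 = 4872
  O=O: 7 × 515 = 3605
  Σ(broken) = 9187 kJ
Bonds formed (products):
  C=O: 8 × 788 = 6304
  O–H: 12 × 471 = 5652
  Σ(formed) = 11956 kJ
ΔH = Σ(broken) − Σ(formed) = 9187 − 11956 = −2769 kJ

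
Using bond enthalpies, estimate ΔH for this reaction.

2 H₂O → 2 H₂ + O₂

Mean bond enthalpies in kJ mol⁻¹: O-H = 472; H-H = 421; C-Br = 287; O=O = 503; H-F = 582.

Bonds broken (reactants):
  O-H: 4 × 472 = 1888
  Σ(broken) = 1888 kJ
Bonds formed (products):
  H-H: 2 × 421 = 842
  O=O: 1 × 503 = 503
  Σ(formed) = 1345 kJ
ΔH = Σ(broken) − Σ(formed) = 1888 − 1345 = +543 kJ

ΔH ≈ +543 kJ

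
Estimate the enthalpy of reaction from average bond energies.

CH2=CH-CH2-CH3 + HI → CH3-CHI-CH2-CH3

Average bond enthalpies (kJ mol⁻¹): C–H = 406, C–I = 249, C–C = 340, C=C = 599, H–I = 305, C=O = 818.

ΔH ≈ −91 kJ

Bonds broken (reactants):
  C–C: 2 × 340 = 680
  C–H: 8 × 406 = 3248
  C=C: 1 × 599 = 599
  H–I: 1 × 305 = 305
  Σ(broken) = 4832 kJ
Bonds formed (products):
  C–C: 3 × 340 = 1020
  C–H: 9 × 406 = 3654
  C–I: 1 × 249 = 249
  Σ(formed) = 4923 kJ
ΔH = Σ(broken) − Σ(formed) = 4832 − 4923 = −91 kJ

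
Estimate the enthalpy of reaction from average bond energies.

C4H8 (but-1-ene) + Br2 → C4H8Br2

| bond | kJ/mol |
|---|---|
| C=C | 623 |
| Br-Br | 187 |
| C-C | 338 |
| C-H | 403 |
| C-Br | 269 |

ΔH ≈ −66 kJ

Bonds broken (reactants):
  Br-Br: 1 × 187 = 187
  C-C: 2 × 338 = 676
  C-H: 8 × 403 = 3224
  C=C: 1 × 623 = 623
  Σ(broken) = 4710 kJ
Bonds formed (products):
  C-Br: 2 × 269 = 538
  C-C: 3 × 338 = 1014
  C-H: 8 × 403 = 3224
  Σ(formed) = 4776 kJ
ΔH = Σ(broken) − Σ(formed) = 4710 − 4776 = −66 kJ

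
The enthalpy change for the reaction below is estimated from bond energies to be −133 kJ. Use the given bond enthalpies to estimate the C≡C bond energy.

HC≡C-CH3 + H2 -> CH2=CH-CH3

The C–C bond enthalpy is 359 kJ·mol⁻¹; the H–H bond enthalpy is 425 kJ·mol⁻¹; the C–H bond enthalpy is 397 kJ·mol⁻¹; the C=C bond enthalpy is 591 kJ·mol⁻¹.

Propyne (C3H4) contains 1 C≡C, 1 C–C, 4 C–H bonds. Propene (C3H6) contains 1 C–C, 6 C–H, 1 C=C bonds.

D(C≡C) ≈ 827 kJ/mol

Let D be the C≡C bond energy.
Σ(broken) = 1×D + 1×359 + 4×397 + 1×425 = 2372 + D
Σ(formed) = 1×359 + 6×397 + 1×591 = 3332
ΔH = Σ(broken) − Σ(formed) = (2372 + D) − (3332) = −960 + D
Setting this equal to −133 kJ gives D = 827 kJ/mol.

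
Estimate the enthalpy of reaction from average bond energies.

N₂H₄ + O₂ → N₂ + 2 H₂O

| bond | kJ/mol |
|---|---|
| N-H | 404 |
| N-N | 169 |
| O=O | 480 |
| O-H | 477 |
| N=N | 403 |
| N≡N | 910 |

ΔH ≈ −553 kJ

Bonds broken (reactants):
  N-H: 4 × 404 = 1616
  N-N: 1 × 169 = 169
  O=O: 1 × 480 = 480
  Σ(broken) = 2265 kJ
Bonds formed (products):
  N≡N: 1 × 910 = 910
  O-H: 4 × 477 = 1908
  Σ(formed) = 2818 kJ
ΔH = Σ(broken) − Σ(formed) = 2265 − 2818 = −553 kJ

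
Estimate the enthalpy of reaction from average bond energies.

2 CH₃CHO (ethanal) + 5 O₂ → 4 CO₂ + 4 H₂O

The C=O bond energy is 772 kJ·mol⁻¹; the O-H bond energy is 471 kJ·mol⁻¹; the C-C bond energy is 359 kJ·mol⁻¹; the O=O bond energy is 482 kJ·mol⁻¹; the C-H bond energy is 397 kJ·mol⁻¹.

ΔH ≈ −2096 kJ

Bonds broken (reactants):
  C-C: 2 × 359 = 718
  C-H: 8 × 397 = 3176
  C=O: 2 × 772 = 1544
  O=O: 5 × 482 = 2410
  Σ(broken) = 7848 kJ
Bonds formed (products):
  C=O: 8 × 772 = 6176
  O-H: 8 × 471 = 3768
  Σ(formed) = 9944 kJ
ΔH = Σ(broken) − Σ(formed) = 7848 − 9944 = −2096 kJ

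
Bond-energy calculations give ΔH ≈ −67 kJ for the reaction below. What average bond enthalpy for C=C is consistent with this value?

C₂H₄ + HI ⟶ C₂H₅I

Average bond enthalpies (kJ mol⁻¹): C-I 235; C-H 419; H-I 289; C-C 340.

D(C=C) ≈ 638 kJ/mol

Let D be the C=C bond energy.
Σ(broken) = 4×419 + 1×D + 1×289 = 1965 + D
Σ(formed) = 1×340 + 5×419 + 1×235 = 2670
ΔH = Σ(broken) − Σ(formed) = (1965 + D) − (2670) = −705 + D
Setting this equal to −67 kJ gives D = 638 kJ/mol.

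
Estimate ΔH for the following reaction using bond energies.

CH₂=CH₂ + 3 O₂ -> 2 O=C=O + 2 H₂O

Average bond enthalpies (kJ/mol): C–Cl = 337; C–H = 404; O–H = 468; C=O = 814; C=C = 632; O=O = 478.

Bonds broken (reactants):
  C–H: 4 × 404 = 1616
  C=C: 1 × 632 = 632
  O=O: 3 × 478 = 1434
  Σ(broken) = 3682 kJ
Bonds formed (products):
  C=O: 4 × 814 = 3256
  O–H: 4 × 468 = 1872
  Σ(formed) = 5128 kJ
ΔH = Σ(broken) − Σ(formed) = 3682 − 5128 = −1446 kJ

ΔH ≈ −1446 kJ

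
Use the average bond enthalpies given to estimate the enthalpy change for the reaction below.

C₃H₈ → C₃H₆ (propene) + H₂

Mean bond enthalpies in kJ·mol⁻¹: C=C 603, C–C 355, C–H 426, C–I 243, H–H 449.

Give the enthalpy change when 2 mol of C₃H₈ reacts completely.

ΔH = +310 kJ

Bonds broken (reactants):
  C–C: 2 × 355 = 710
  C–H: 8 × 426 = 3408
  Σ(broken) = 4118 kJ
Bonds formed (products):
  C–C: 1 × 355 = 355
  C–H: 6 × 426 = 2556
  C=C: 1 × 603 = 603
  H–H: 1 × 449 = 449
  Σ(formed) = 3963 kJ
ΔH = Σ(broken) − Σ(formed) = 4118 − 3963 = +155 kJ
For 2× the reaction as written: 2 × (+155) = +310 kJ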